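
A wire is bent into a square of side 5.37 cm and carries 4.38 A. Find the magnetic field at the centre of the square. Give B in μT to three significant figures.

Each side is a finite straight segment at perpendicular distance d = a/(2 tan(π/4)) = 0.02685 m from the centre, with end-angles ±π/4.
One side contributes B₁ = (μ₀I/4πd)·2 sin(π/4) = 2.31×10⁻⁵ T.
All 4 sides add in the same direction: B = 4 × 2.31×10⁻⁵ = 9.23×10⁻⁵ T.

B ≈ 92.3 μT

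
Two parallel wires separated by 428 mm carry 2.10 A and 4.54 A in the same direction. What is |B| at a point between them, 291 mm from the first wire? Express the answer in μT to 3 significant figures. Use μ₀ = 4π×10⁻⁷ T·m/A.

Each long wire gives B = μ₀I/(2πd). Distances are d₁ = 0.291 m and d₂ = 0.137 m.
B₁ = 1.44×10⁻⁶ T, B₂ = 6.63×10⁻⁶ T.
Between parallel currents the two contributions point in opposite directions, so they subtract. B = |B₁ − B₂| = |1.44×10⁻⁶ − 6.63×10⁻⁶| = 5.18×10⁻⁶ T.

B ≈ 5.18 μT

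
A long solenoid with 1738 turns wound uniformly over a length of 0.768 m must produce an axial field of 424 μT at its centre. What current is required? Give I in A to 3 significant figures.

Inside a long solenoid B = μ₀nI with n = 2263 m⁻¹, so I = B/(μ₀n).
I = 4.24×10⁻⁴ / (4π×10⁻⁷ × 2263) = 0.149 A.

I ≈ 0.149 A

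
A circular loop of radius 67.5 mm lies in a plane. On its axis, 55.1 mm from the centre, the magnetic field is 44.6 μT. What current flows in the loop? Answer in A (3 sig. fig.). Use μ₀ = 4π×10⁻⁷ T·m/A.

On the axis of a loop, B = μ₀IR²/[2(R²+z²)^(3/2)], so I = 2B(R²+z²)^(3/2)/(μ₀R²).
R² + z² = 0.004556 + 0.003036 = 0.007592 m²; raised to 3/2 gives 6.62×10⁻⁴ m³.
I = 2 × 4.46×10⁻⁵ × 6.62×10⁻⁴ / (1.26×10⁻⁶ × 0.004556) = 10.3 A.

I ≈ 10.3 A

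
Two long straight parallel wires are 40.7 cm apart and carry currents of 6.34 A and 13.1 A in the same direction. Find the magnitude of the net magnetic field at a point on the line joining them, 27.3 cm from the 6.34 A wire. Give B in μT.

B ≈ 14.9 μT

Each long wire gives B = μ₀I/(2πd). Distances are d₁ = 0.273 m and d₂ = 0.134 m.
B₁ = 4.64×10⁻⁶ T, B₂ = 1.96×10⁻⁵ T.
Between parallel currents the two contributions point in opposite directions, so they subtract. B = |B₁ − B₂| = |4.64×10⁻⁶ − 1.96×10⁻⁵| = 1.49×10⁻⁵ T.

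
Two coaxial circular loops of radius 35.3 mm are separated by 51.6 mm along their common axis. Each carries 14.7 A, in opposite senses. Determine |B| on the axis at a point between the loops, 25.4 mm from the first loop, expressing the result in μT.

B ≈ 4.46 μT

Each loop contributes B = μ₀IR²/[2(R²+z²)^(3/2)] on the axis, with z measured from that loop.
Loop 1 (z = 0.0254 m): B₁ = 1.40×10⁻⁴ T. Loop 2 (z = 0.0262 m): B₂ = 1.35×10⁻⁴ T.
The fields oppose: B = |B₁ − B₂| = 4.46×10⁻⁶ T.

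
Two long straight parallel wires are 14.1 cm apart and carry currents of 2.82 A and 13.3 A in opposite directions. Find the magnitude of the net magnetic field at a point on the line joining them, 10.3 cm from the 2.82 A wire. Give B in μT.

B ≈ 75.5 μT

Each long wire gives B = μ₀I/(2πd). Distances are d₁ = 0.103 m and d₂ = 0.038 m.
B₁ = 5.48×10⁻⁶ T, B₂ = 7.00×10⁻⁵ T.
Between antiparallel currents both contributions point the same way, so they add. B = B₁ + B₂ = 5.48×10⁻⁶ + 7.00×10⁻⁵ = 7.55×10⁻⁵ T.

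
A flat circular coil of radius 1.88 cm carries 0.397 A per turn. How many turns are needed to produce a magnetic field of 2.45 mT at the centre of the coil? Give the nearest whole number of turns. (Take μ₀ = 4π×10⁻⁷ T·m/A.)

For an N-turn coil, B = Nμ₀I/(2R). A single turn gives B₁ = 1.33×10⁻⁵ T with R = 0.0188 m.
N = B/B₁ = 2.45×10⁻³ / 1.33×10⁻⁵ = 184.65.

N = 185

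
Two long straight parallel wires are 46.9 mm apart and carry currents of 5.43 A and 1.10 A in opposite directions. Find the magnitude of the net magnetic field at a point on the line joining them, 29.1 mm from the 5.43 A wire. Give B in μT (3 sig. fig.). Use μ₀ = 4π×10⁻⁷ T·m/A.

Each long wire gives B = μ₀I/(2πd). Distances are d₁ = 0.0291 m and d₂ = 0.0178 m.
B₁ = 3.73×10⁻⁵ T, B₂ = 1.24×10⁻⁵ T.
Between antiparallel currents both contributions point the same way, so they add. B = B₁ + B₂ = 3.73×10⁻⁵ + 1.24×10⁻⁵ = 4.97×10⁻⁵ T.

B ≈ 49.7 μT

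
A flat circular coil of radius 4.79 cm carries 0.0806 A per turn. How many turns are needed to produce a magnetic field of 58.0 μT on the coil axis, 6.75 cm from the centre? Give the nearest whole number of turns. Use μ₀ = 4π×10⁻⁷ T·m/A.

N = 283

For an N-turn coil, B = Nμ₀IR²/[2(R²+z²)^(3/2)]. A single turn gives B₁ = 2.05×10⁻⁷ T with R = 0.0479 m, z = 0.0675 m.
N = B/B₁ = 5.80×10⁻⁵ / 2.05×10⁻⁷ = 283.04.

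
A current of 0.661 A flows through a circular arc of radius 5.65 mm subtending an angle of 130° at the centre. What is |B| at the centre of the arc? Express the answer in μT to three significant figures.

The Biot–Savart field of a circular arc at its centre is B = μ₀Iφ/(4πR), with φ = 2.269 rad.
B = (4π×10⁻⁷ × 0.661 × 2.269) / (4π × 0.00565) = 2.65×10⁻⁵ T.

B ≈ 26.5 μT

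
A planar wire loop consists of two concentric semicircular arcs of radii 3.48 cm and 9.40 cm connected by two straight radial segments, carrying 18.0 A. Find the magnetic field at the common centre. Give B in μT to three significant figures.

The radial connectors point toward the centre, so dl × r̂ = 0 and they contribute nothing.
Each semicircle gives μ₀I/(4R): inner arc 1.62×10⁻⁴ T, outer arc 6.02×10⁻⁵ T.
The two arcs carry current in opposite angular senses, so their fields oppose: B = |1.62×10⁻⁴ − 6.02×10⁻⁵| = 1.02×10⁻⁴ T.

B ≈ 102 μT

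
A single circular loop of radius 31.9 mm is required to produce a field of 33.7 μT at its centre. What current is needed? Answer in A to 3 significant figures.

I ≈ 1.71 A

At the centre of a circular loop B = μ₀I/(2R), so I = 2RB/μ₀.
With R = 0.0319 m, I = 2 × 0.0319 × 3.37×10⁻⁵ / (4π×10⁻⁷) = 1.71 A.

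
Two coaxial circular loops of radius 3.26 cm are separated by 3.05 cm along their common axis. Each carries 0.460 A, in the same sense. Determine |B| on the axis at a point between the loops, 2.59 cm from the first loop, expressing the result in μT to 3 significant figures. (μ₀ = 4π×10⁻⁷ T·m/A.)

Each loop contributes B = μ₀IR²/[2(R²+z²)^(3/2)] on the axis, with z measured from that loop.
Loop 1 (z = 0.0259 m): B₁ = 4.26×10⁻⁶ T. Loop 2 (z = 0.0046 m): B₂ = 8.61×10⁻⁶ T.
The fields add: B = B₁ + B₂ = 1.29×10⁻⁵ T.

B ≈ 12.9 μT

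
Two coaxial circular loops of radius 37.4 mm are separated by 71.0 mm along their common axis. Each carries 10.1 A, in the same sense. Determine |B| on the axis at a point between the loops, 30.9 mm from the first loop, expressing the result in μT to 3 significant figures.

Each loop contributes B = μ₀IR²/[2(R²+z²)^(3/2)] on the axis, with z measured from that loop.
Loop 1 (z = 0.0309 m): B₁ = 7.77×10⁻⁵ T. Loop 2 (z = 0.0401 m): B₂ = 5.38×10⁻⁵ T.
The fields add: B = B₁ + B₂ = 1.32×10⁻⁴ T.

B ≈ 132 μT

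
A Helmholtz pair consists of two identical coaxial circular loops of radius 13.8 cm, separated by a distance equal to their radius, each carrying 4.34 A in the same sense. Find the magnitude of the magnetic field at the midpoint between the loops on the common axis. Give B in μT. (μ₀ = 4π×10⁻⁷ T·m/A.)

Each loop contributes B = μ₀IR²/[2(R²+z²)^(3/2)] on the axis, with z measured from that loop.
Loop 1 (z = 0.069 m): B₁ = 1.41×10⁻⁵ T. Loop 2 (z = 0.069 m): B₂ = 1.41×10⁻⁵ T.
The fields add: B = B₁ + B₂ = 2.83×10⁻⁵ T.

B ≈ 28.3 μT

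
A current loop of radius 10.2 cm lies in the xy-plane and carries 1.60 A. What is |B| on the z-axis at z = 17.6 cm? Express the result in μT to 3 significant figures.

B ≈ 1.24 μT

On the axis of a circular loop, B = μ₀IR² / [2(R²+z²)^(3/2)].
R² + z² = (0.102)² + (0.176)² = 0.04138 m², and (R²+z²)^(3/2) = 8.42×10⁻³ m³.
B = (4π×10⁻⁷ × 1.60 × 0.0104) / (2 × 8.42×10⁻³) = 1.24×10⁻⁶ T.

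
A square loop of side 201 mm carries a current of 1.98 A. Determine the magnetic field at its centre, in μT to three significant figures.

Each side is a finite straight segment at perpendicular distance d = a/(2 tan(π/4)) = 0.1005 m from the centre, with end-angles ±π/4.
One side contributes B₁ = (μ₀I/4πd)·2 sin(π/4) = 2.79×10⁻⁶ T.
All 4 sides add in the same direction: B = 4 × 2.79×10⁻⁶ = 1.11×10⁻⁵ T.

B ≈ 11.1 μT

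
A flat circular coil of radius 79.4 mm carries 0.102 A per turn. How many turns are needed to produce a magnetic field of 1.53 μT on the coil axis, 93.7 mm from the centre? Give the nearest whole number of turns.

For an N-turn coil, B = Nμ₀IR²/[2(R²+z²)^(3/2)]. A single turn gives B₁ = 2.18×10⁻⁷ T with R = 0.0794 m, z = 0.0937 m.
N = B/B₁ = 1.53×10⁻⁶ / 2.18×10⁻⁷ = 7.02.

N = 7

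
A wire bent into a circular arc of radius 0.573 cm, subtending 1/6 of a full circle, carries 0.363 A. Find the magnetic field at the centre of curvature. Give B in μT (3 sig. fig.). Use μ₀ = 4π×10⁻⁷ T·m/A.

B ≈ 6.63 μT

The Biot–Savart field of a circular arc at its centre is B = μ₀Iφ/(4πR), with φ = 1.047 rad.
B = (4π×10⁻⁷ × 0.363 × 1.047) / (4π × 0.00573) = 6.63×10⁻⁶ T.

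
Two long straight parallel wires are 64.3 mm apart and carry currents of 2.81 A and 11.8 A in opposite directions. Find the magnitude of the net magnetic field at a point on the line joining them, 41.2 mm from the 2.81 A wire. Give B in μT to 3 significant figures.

B ≈ 116 μT

Each long wire gives B = μ₀I/(2πd). Distances are d₁ = 0.0412 m and d₂ = 0.0231 m.
B₁ = 1.36×10⁻⁵ T, B₂ = 1.02×10⁻⁴ T.
Between antiparallel currents both contributions point the same way, so they add. B = B₁ + B₂ = 1.36×10⁻⁵ + 1.02×10⁻⁴ = 1.16×10⁻⁴ T.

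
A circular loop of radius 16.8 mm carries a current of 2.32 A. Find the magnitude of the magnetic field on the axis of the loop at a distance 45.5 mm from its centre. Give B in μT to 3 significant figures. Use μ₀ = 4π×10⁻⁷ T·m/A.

On the axis of a circular loop, B = μ₀IR² / [2(R²+z²)^(3/2)].
R² + z² = (0.0168)² + (0.0455)² = 0.002352 m², and (R²+z²)^(3/2) = 1.14×10⁻⁴ m³.
B = (4π×10⁻⁷ × 2.32 × 0.0002822) / (2 × 1.14×10⁻⁴) = 3.61×10⁻⁶ T.

B ≈ 3.61 μT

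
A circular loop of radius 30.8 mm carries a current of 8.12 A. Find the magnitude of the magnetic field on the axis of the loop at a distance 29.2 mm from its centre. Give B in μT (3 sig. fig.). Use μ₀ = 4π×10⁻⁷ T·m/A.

On the axis of a circular loop, B = μ₀IR² / [2(R²+z²)^(3/2)].
R² + z² = (0.0308)² + (0.0292)² = 0.001801 m², and (R²+z²)^(3/2) = 7.64×10⁻⁵ m³.
B = (4π×10⁻⁷ × 8.12 × 0.0009486) / (2 × 7.64×10⁻⁵) = 6.33×10⁻⁵ T.

B ≈ 63.3 μT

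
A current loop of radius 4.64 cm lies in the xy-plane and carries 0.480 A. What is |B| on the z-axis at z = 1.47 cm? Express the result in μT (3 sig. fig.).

B ≈ 5.63 μT

On the axis of a circular loop, B = μ₀IR² / [2(R²+z²)^(3/2)].
R² + z² = (0.0464)² + (0.0147)² = 0.002369 m², and (R²+z²)^(3/2) = 1.15×10⁻⁴ m³.
B = (4π×10⁻⁷ × 0.480 × 0.002153) / (2 × 1.15×10⁻⁴) = 5.63×10⁻⁶ T.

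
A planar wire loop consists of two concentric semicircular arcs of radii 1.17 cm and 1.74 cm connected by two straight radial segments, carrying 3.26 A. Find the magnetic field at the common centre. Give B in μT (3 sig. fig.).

B ≈ 28.7 μT

The radial connectors point toward the centre, so dl × r̂ = 0 and they contribute nothing.
Each semicircle gives μ₀I/(4R): inner arc 8.75×10⁻⁵ T, outer arc 5.89×10⁻⁵ T.
The two arcs carry current in opposite angular senses, so their fields oppose: B = |8.75×10⁻⁵ − 5.89×10⁻⁵| = 2.87×10⁻⁵ T.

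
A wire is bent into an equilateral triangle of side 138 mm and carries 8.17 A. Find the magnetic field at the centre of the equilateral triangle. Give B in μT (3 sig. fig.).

Each side is a finite straight segment at perpendicular distance d = a/(2 tan(π/3)) = 0.03984 m from the centre, with end-angles ±π/3.
One side contributes B₁ = (μ₀I/4πd)·2 sin(π/3) = 3.55×10⁻⁵ T.
All 3 sides add in the same direction: B = 3 × 3.55×10⁻⁵ = 1.07×10⁻⁴ T.

B ≈ 107 μT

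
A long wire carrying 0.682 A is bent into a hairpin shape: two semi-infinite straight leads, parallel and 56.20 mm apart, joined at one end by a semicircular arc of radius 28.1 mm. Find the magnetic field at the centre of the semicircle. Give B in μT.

The semicircular arc contributes B_arc = μ₀I·π/(4πR) = μ₀I/(4R) = 7.62×10⁻⁶ T.
Each semi-infinite lead is at perpendicular distance R = 0.0281 m from the centre, with the perpendicular foot at its near end, so it contributes μ₀I/(4πR); both point the same way, together 4.85×10⁻⁶ T.
Arc and leads all point the same direction: B = 7.62×10⁻⁶ + 4.85×10⁻⁶ = 1.25×10⁻⁵ T.

B ≈ 12.5 μT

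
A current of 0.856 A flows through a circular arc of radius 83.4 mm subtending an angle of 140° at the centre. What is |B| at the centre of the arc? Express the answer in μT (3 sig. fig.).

The Biot–Savart field of a circular arc at its centre is B = μ₀Iφ/(4πR), with φ = 2.443 rad.
B = (4π×10⁻⁷ × 0.856 × 2.443) / (4π × 0.0834) = 2.51×10⁻⁶ T.

B ≈ 2.51 μT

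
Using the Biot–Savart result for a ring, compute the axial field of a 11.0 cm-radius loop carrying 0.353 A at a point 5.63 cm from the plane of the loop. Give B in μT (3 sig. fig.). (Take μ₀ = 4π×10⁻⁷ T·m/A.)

On the axis of a circular loop, B = μ₀IR² / [2(R²+z²)^(3/2)].
R² + z² = (0.11)² + (0.0563)² = 0.01527 m², and (R²+z²)^(3/2) = 1.89×10⁻³ m³.
B = (4π×10⁻⁷ × 0.353 × 0.0121) / (2 × 1.89×10⁻³) = 1.42×10⁻⁶ T.

B ≈ 1.42 μT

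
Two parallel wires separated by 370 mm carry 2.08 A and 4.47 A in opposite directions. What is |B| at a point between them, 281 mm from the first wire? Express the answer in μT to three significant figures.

B ≈ 11.5 μT

Each long wire gives B = μ₀I/(2πd). Distances are d₁ = 0.281 m and d₂ = 0.089 m.
B₁ = 1.48×10⁻⁶ T, B₂ = 1.00×10⁻⁵ T.
Between antiparallel currents both contributions point the same way, so they add. B = B₁ + B₂ = 1.48×10⁻⁶ + 1.00×10⁻⁵ = 1.15×10⁻⁵ T.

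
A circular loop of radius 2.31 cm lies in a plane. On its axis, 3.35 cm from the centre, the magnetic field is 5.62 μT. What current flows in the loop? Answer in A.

On the axis of a loop, B = μ₀IR²/[2(R²+z²)^(3/2)], so I = 2B(R²+z²)^(3/2)/(μ₀R²).
R² + z² = 0.0005336 + 0.001122 = 0.001656 m²; raised to 3/2 gives 6.74×10⁻⁵ m³.
I = 2 × 5.62×10⁻⁶ × 6.74×10⁻⁵ / (1.26×10⁻⁶ × 0.0005336) = 1.13 A.

I ≈ 1.13 A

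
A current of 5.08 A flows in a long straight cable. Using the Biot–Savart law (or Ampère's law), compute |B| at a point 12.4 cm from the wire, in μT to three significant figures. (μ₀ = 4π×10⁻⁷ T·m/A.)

For an infinitely long straight wire, B = μ₀I/(2πd).
B = (4π×10⁻⁷ × 5.08) / (2π × 0.124) = 8.19×10⁻⁶ T.

B ≈ 8.19 μT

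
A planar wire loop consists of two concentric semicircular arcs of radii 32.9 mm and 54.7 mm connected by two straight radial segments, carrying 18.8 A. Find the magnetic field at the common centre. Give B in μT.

B ≈ 71.5 μT

The radial connectors point toward the centre, so dl × r̂ = 0 and they contribute nothing.
Each semicircle gives μ₀I/(4R): inner arc 1.80×10⁻⁴ T, outer arc 1.08×10⁻⁴ T.
The two arcs carry current in opposite angular senses, so their fields oppose: B = |1.80×10⁻⁴ − 1.08×10⁻⁴| = 7.15×10⁻⁵ T.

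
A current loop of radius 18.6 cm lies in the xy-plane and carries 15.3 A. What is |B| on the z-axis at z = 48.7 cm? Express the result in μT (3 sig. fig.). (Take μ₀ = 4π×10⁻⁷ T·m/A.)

B ≈ 2.35 μT

On the axis of a circular loop, B = μ₀IR² / [2(R²+z²)^(3/2)].
R² + z² = (0.186)² + (0.487)² = 0.2718 m², and (R²+z²)^(3/2) = 0.142 m³.
B = (4π×10⁻⁷ × 15.3 × 0.0346) / (2 × 0.142) = 2.35×10⁻⁶ T.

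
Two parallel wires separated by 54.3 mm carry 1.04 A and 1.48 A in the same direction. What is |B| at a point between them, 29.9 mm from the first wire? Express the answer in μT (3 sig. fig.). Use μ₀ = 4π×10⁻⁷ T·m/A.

Each long wire gives B = μ₀I/(2πd). Distances are d₁ = 0.0299 m and d₂ = 0.0244 m.
B₁ = 6.96×10⁻⁶ T, B₂ = 1.21×10⁻⁵ T.
Between parallel currents the two contributions point in opposite directions, so they subtract. B = |B₁ − B₂| = |6.96×10⁻⁶ − 1.21×10⁻⁵| = 5.17×10⁻⁶ T.

B ≈ 5.17 μT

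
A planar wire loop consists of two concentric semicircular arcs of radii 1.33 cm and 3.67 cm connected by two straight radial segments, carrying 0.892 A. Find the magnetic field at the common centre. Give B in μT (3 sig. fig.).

The radial connectors point toward the centre, so dl × r̂ = 0 and they contribute nothing.
Each semicircle gives μ₀I/(4R): inner arc 2.11×10⁻⁵ T, outer arc 7.64×10⁻⁶ T.
The two arcs carry current in opposite angular senses, so their fields oppose: B = |2.11×10⁻⁵ − 7.64×10⁻⁶| = 1.34×10⁻⁵ T.

B ≈ 13.4 μT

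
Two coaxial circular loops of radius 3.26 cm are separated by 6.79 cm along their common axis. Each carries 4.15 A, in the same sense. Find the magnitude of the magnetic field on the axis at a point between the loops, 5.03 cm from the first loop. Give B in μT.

B ≈ 67.4 μT

Each loop contributes B = μ₀IR²/[2(R²+z²)^(3/2)] on the axis, with z measured from that loop.
Loop 1 (z = 0.0503 m): B₁ = 1.29×10⁻⁵ T. Loop 2 (z = 0.0176 m): B₂ = 5.45×10⁻⁵ T.
The fields add: B = B₁ + B₂ = 6.74×10⁻⁵ T.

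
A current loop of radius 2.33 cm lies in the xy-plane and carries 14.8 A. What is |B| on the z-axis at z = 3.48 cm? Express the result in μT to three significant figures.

B ≈ 68.7 μT

On the axis of a circular loop, B = μ₀IR² / [2(R²+z²)^(3/2)].
R² + z² = (0.0233)² + (0.0348)² = 0.001754 m², and (R²+z²)^(3/2) = 7.35×10⁻⁵ m³.
B = (4π×10⁻⁷ × 14.8 × 0.0005429) / (2 × 7.35×10⁻⁵) = 6.87×10⁻⁵ T.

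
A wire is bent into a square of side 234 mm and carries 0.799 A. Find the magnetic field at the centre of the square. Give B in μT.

B ≈ 3.86 μT

Each side is a finite straight segment at perpendicular distance d = a/(2 tan(π/4)) = 0.117 m from the centre, with end-angles ±π/4.
One side contributes B₁ = (μ₀I/4πd)·2 sin(π/4) = 9.66×10⁻⁷ T.
All 4 sides add in the same direction: B = 4 × 9.66×10⁻⁷ = 3.86×10⁻⁶ T.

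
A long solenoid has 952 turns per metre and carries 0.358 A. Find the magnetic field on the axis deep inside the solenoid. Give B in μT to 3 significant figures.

Inside a long solenoid, B = μ₀nI with n = 952 turns/m.
B = 4π×10⁻⁷ × 952 × 0.358 = 4.28×10⁻⁴ T.

B ≈ 428 μT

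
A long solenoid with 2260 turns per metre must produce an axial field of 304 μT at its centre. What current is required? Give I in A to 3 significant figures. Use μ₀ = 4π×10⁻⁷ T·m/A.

I ≈ 0.107 A

Inside a long solenoid B = μ₀nI with n = 2260 m⁻¹, so I = B/(μ₀n).
I = 3.04×10⁻⁴ / (4π×10⁻⁷ × 2260) = 0.107 A.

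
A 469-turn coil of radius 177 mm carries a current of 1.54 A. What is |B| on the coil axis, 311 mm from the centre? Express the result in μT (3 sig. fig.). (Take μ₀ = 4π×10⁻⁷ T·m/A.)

For an N-turn flat coil, B = Nμ₀IR²/[2(R²+z²)^(3/2)] with R = 0.177 m, z = 0.311 m.
B = 469 × 6.62×10⁻⁷ T = 3.10×10⁻⁴ T.

B ≈ 310 μT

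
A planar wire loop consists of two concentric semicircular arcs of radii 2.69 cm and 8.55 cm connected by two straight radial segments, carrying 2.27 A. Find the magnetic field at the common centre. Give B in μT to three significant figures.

The radial connectors point toward the centre, so dl × r̂ = 0 and they contribute nothing.
Each semicircle gives μ₀I/(4R): inner arc 2.65×10⁻⁵ T, outer arc 8.34×10⁻⁶ T.
The two arcs carry current in opposite angular senses, so their fields oppose: B = |2.65×10⁻⁵ − 8.34×10⁻⁶| = 1.82×10⁻⁵ T.

B ≈ 18.2 μT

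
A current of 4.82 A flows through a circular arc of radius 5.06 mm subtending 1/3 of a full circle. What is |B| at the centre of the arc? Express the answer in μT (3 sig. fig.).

The Biot–Savart field of a circular arc at its centre is B = μ₀Iφ/(4πR), with φ = 2.094 rad.
B = (4π×10⁻⁷ × 4.82 × 2.094) / (4π × 0.00506) = 2.00×10⁻⁴ T.

B ≈ 200 μT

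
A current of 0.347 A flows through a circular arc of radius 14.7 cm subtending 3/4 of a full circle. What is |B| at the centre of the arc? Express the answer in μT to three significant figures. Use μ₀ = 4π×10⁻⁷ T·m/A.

B ≈ 1.11 μT

The Biot–Savart field of a circular arc at its centre is B = μ₀Iφ/(4πR), with φ = 4.712 rad.
B = (4π×10⁻⁷ × 0.347 × 4.712) / (4π × 0.147) = 1.11×10⁻⁶ T.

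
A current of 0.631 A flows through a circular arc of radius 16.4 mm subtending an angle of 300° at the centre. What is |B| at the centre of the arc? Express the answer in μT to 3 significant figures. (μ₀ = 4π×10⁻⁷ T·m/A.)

The Biot–Savart field of a circular arc at its centre is B = μ₀Iφ/(4πR), with φ = 5.236 rad.
B = (4π×10⁻⁷ × 0.631 × 5.236) / (4π × 0.0164) = 2.01×10⁻⁵ T.

B ≈ 20.1 μT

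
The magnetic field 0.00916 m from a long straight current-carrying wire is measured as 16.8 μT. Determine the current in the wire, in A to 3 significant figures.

For a long straight wire B = μ₀I/(2πd), so I = 2πdB/μ₀.
I = 2π × 0.00916 × 1.68×10⁻⁵ / (4π×10⁻⁷) = 0.769 A.

I ≈ 0.769 A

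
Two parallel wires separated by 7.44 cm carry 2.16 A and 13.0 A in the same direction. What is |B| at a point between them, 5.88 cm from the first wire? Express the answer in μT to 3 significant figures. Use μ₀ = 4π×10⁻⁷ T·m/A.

Each long wire gives B = μ₀I/(2πd). Distances are d₁ = 0.0588 m and d₂ = 0.0156 m.
B₁ = 7.35×10⁻⁶ T, B₂ = 1.67×10⁻⁴ T.
Between parallel currents the two contributions point in opposite directions, so they subtract. B = |B₁ − B₂| = |7.35×10⁻⁶ − 1.67×10⁻⁴| = 1.59×10⁻⁴ T.

B ≈ 159 μT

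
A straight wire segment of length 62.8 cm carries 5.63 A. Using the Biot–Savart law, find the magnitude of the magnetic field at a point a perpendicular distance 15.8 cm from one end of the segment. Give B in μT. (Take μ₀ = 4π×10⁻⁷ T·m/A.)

B ≈ 3.46 μT

For a finite straight segment, B = (μ₀I/4πd)(sinθ₁ + sinθ₂), where θ₁, θ₂ are the angles from the perpendicular to each end.
The perpendicular foot is at one end, so the two end-offsets along the wire are 0 and L = 0.628 m.
sinθ₁ = 0/√(0²+0.158²) = 0.0000; sinθ₂ = 0.628/√(0.628²+0.158²) = 0.9698.
B = (4π×10⁻⁷ × 5.63) / (4π × 0.158) × (0.0000 + 0.9698) = 3.46×10⁻⁶ T.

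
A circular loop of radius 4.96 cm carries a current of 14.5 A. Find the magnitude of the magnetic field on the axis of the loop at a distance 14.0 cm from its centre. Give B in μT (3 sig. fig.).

On the axis of a circular loop, B = μ₀IR² / [2(R²+z²)^(3/2)].
R² + z² = (0.0496)² + (0.14)² = 0.02206 m², and (R²+z²)^(3/2) = 3.28×10⁻³ m³.
B = (4π×10⁻⁷ × 14.5 × 0.00246) / (2 × 3.28×10⁻³) = 6.84×10⁻⁶ T.

B ≈ 6.84 μT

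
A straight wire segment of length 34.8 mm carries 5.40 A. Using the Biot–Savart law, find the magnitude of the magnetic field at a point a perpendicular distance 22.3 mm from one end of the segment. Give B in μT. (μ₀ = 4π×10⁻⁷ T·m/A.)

B ≈ 20.4 μT

For a finite straight segment, B = (μ₀I/4πd)(sinθ₁ + sinθ₂), where θ₁, θ₂ are the angles from the perpendicular to each end.
The perpendicular foot is at one end, so the two end-offsets along the wire are 0 and L = 0.0348 m.
sinθ₁ = 0/√(0²+0.0223²) = 0.0000; sinθ₂ = 0.0348/√(0.0348²+0.0223²) = 0.8420.
B = (4π×10⁻⁷ × 5.40) / (4π × 0.0223) × (0.0000 + 0.8420) = 2.04×10⁻⁵ T.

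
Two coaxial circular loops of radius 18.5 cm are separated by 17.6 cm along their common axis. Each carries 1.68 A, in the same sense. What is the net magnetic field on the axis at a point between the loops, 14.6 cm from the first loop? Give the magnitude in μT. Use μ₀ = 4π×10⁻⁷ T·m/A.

B ≈ 8.25 μT

Each loop contributes B = μ₀IR²/[2(R²+z²)^(3/2)] on the axis, with z measured from that loop.
Loop 1 (z = 0.146 m): B₁ = 2.76×10⁻⁶ T. Loop 2 (z = 0.03 m): B₂ = 5.49×10⁻⁶ T.
The fields add: B = B₁ + B₂ = 8.25×10⁻⁶ T.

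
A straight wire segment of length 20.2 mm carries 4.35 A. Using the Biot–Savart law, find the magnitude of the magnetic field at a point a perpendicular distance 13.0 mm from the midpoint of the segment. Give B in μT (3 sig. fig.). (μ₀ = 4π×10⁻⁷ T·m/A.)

For a finite straight segment, B = (μ₀I/4πd)(sinθ₁ + sinθ₂), where θ₁, θ₂ are the angles from the perpendicular to each end.
The perpendicular from the point meets the wire at its midpoint, so each end is L/2 = 0.0101 m away along the wire.
sinθ₁ = 0.0101/√(0.0101²+0.013²) = 0.6135; sinθ₂ = 0.0101/√(0.0101²+0.013²) = 0.6135.
B = (4π×10⁻⁷ × 4.35) / (4π × 0.013) × (0.6135 + 0.6135) = 4.11×10⁻⁵ T.

B ≈ 41.1 μT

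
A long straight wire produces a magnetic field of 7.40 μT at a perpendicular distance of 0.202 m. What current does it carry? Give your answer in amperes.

I ≈ 7.47 A

For a long straight wire B = μ₀I/(2πd), so I = 2πdB/μ₀.
I = 2π × 0.202 × 7.40×10⁻⁶ / (4π×10⁻⁷) = 7.47 A.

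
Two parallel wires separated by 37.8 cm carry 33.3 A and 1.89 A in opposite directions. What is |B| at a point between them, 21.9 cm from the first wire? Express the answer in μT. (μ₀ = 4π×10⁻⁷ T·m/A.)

B ≈ 32.8 μT

Each long wire gives B = μ₀I/(2πd). Distances are d₁ = 0.219 m and d₂ = 0.159 m.
B₁ = 3.04×10⁻⁵ T, B₂ = 2.38×10⁻⁶ T.
Between antiparallel currents both contributions point the same way, so they add. B = B₁ + B₂ = 3.04×10⁻⁵ + 2.38×10⁻⁶ = 3.28×10⁻⁵ T.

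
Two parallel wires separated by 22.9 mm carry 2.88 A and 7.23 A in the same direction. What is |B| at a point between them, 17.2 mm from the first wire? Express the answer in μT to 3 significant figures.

Each long wire gives B = μ₀I/(2πd). Distances are d₁ = 0.0172 m and d₂ = 0.0057 m.
B₁ = 3.35×10⁻⁵ T, B₂ = 2.54×10⁻⁴ T.
Between parallel currents the two contributions point in opposite directions, so they subtract. B = |B₁ − B₂| = |3.35×10⁻⁵ − 2.54×10⁻⁴| = 2.20×10⁻⁴ T.

B ≈ 220 μT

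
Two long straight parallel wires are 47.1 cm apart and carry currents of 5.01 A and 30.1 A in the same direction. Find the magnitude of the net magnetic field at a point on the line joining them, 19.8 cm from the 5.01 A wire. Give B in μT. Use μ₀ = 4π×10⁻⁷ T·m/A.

Each long wire gives B = μ₀I/(2πd). Distances are d₁ = 0.198 m and d₂ = 0.273 m.
B₁ = 5.06×10⁻⁶ T, B₂ = 2.21×10⁻⁵ T.
Between parallel currents the two contributions point in opposite directions, so they subtract. B = |B₁ − B₂| = |5.06×10⁻⁶ − 2.21×10⁻⁵| = 1.70×10⁻⁵ T.

B ≈ 17.0 μT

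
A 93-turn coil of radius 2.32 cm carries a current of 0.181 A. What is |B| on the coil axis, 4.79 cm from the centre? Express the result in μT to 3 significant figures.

For an N-turn flat coil, B = Nμ₀IR²/[2(R²+z²)^(3/2)] with R = 0.0232 m, z = 0.0479 m.
B = 93 × 4.06×10⁻⁷ T = 3.78×10⁻⁵ T.

B ≈ 37.8 μT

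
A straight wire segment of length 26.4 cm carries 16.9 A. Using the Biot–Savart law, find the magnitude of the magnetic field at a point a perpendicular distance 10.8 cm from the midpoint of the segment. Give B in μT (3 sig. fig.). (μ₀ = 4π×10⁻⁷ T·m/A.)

For a finite straight segment, B = (μ₀I/4πd)(sinθ₁ + sinθ₂), where θ₁, θ₂ are the angles from the perpendicular to each end.
The perpendicular from the point meets the wire at its midpoint, so each end is L/2 = 0.132 m away along the wire.
sinθ₁ = 0.132/√(0.132²+0.108²) = 0.7740; sinθ₂ = 0.132/√(0.132²+0.108²) = 0.7740.
B = (4π×10⁻⁷ × 16.9) / (4π × 0.108) × (0.7740 + 0.7740) = 2.42×10⁻⁵ T.

B ≈ 24.2 μT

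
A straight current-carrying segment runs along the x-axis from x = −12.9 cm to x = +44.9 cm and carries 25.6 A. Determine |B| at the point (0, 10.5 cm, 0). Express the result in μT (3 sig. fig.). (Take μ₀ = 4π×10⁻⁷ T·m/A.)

For a finite straight segment, B = (μ₀I/4πd)(sinθ₁ + sinθ₂), where θ₁, θ₂ are the angles from the perpendicular to each end.
The perpendicular distance is d = 0.105 m; the end-offsets along the wire are a = 0.129 m and b = 0.449 m.
sinθ₁ = 0.129/√(0.129²+0.105²) = 0.7756; sinθ₂ = 0.449/√(0.449²+0.105²) = 0.9737.
B = (4π×10⁻⁷ × 25.6) / (4π × 0.105) × (0.7756 + 0.9737) = 4.26×10⁻⁵ T.

B ≈ 42.6 μT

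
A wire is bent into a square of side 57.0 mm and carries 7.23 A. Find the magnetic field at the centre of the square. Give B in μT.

Each side is a finite straight segment at perpendicular distance d = a/(2 tan(π/4)) = 0.0285 m from the centre, with end-angles ±π/4.
One side contributes B₁ = (μ₀I/4πd)·2 sin(π/4) = 3.59×10⁻⁵ T.
All 4 sides add in the same direction: B = 4 × 3.59×10⁻⁵ = 1.44×10⁻⁴ T.

B ≈ 144 μT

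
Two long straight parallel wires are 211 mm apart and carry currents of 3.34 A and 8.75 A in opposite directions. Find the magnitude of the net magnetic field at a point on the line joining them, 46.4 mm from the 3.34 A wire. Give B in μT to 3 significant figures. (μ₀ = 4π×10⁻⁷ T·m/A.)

B ≈ 25.0 μT

Each long wire gives B = μ₀I/(2πd). Distances are d₁ = 0.0464 m and d₂ = 0.1646 m.
B₁ = 1.44×10⁻⁵ T, B₂ = 1.06×10⁻⁵ T.
Between antiparallel currents both contributions point the same way, so they add. B = B₁ + B₂ = 1.44×10⁻⁵ + 1.06×10⁻⁵ = 2.50×10⁻⁵ T.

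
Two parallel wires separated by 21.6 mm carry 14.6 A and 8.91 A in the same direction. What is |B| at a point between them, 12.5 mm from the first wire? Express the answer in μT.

Each long wire gives B = μ₀I/(2πd). Distances are d₁ = 0.0125 m and d₂ = 0.0091 m.
B₁ = 2.34×10⁻⁴ T, B₂ = 1.96×10⁻⁴ T.
Between parallel currents the two contributions point in opposite directions, so they subtract. B = |B₁ − B₂| = |2.34×10⁻⁴ − 1.96×10⁻⁴| = 3.78×10⁻⁵ T.

B ≈ 37.8 μT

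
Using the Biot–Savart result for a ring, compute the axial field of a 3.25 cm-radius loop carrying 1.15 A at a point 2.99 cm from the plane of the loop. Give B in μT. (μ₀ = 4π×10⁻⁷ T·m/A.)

On the axis of a circular loop, B = μ₀IR² / [2(R²+z²)^(3/2)].
R² + z² = (0.0325)² + (0.0299)² = 0.00195 m², and (R²+z²)^(3/2) = 8.61×10⁻⁵ m³.
B = (4π×10⁻⁷ × 1.15 × 0.001056) / (2 × 8.61×10⁻⁵) = 8.86×10⁻⁶ T.

B ≈ 8.86 μT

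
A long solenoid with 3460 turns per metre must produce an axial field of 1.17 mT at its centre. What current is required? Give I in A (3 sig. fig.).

Inside a long solenoid B = μ₀nI with n = 3460 m⁻¹, so I = B/(μ₀n).
I = 1.17×10⁻³ / (4π×10⁻⁷ × 3460) = 0.269 A.

I ≈ 0.269 A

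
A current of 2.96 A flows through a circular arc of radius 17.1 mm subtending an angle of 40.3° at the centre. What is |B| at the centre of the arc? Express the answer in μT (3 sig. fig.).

B ≈ 12.2 μT

The Biot–Savart field of a circular arc at its centre is B = μ₀Iφ/(4πR), with φ = 0.7034 rad.
B = (4π×10⁻⁷ × 2.96 × 0.7034) / (4π × 0.0171) = 1.22×10⁻⁵ T.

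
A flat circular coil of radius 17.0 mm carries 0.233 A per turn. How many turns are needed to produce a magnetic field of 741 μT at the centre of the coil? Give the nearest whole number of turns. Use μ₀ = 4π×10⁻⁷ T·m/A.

For an N-turn coil, B = Nμ₀I/(2R). A single turn gives B₁ = 8.61×10⁻⁶ T with R = 0.017 m.
N = B/B₁ = 7.41×10⁻⁴ / 8.61×10⁻⁶ = 86.05.

N = 86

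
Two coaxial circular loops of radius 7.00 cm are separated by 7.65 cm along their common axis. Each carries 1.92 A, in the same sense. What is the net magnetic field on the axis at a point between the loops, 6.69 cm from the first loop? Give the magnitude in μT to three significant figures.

B ≈ 23.3 μT

Each loop contributes B = μ₀IR²/[2(R²+z²)^(3/2)] on the axis, with z measured from that loop.
Loop 1 (z = 0.0669 m): B₁ = 6.51×10⁻⁶ T. Loop 2 (z = 0.0096 m): B₂ = 1.68×10⁻⁵ T.
The fields add: B = B₁ + B₂ = 2.33×10⁻⁵ T.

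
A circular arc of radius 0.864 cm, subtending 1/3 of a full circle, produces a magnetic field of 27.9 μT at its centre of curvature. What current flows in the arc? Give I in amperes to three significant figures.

I ≈ 1.15 A

For a circular arc, B = μ₀Iφ/(4πR) with φ in radians; here φ = 2.094 rad.
So I = 4πRB/(μ₀φ) = 4π × 0.00864 × 2.79×10⁻⁵ / (4π×10⁻⁷ × 2.094) = 1.15 A.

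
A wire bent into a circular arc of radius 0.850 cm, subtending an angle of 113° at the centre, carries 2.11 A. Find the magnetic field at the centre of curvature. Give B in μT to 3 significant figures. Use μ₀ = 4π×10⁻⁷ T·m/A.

B ≈ 49.0 μT

The Biot–Savart field of a circular arc at its centre is B = μ₀Iφ/(4πR), with φ = 1.972 rad.
B = (4π×10⁻⁷ × 2.11 × 1.972) / (4π × 0.0085) = 4.90×10⁻⁵ T.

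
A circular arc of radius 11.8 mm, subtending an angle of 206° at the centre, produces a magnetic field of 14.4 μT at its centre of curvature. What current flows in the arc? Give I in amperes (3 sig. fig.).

I ≈ 0.473 A

For a circular arc, B = μ₀Iφ/(4πR) with φ in radians; here φ = 3.595 rad.
So I = 4πRB/(μ₀φ) = 4π × 0.0118 × 1.44×10⁻⁵ / (4π×10⁻⁷ × 3.595) = 0.473 A.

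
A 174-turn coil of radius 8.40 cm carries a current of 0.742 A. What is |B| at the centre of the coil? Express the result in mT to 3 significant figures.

B ≈ 0.966 mT

For an N-turn flat coil, B = Nμ₀I/(2R) with R = 0.084 m.
B = 174 × 5.55×10⁻⁶ T = 9.66×10⁻⁴ T.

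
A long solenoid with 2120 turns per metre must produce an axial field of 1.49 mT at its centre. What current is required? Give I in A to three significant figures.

I ≈ 0.559 A

Inside a long solenoid B = μ₀nI with n = 2120 m⁻¹, so I = B/(μ₀n).
I = 1.49×10⁻³ / (4π×10⁻⁷ × 2120) = 0.559 A.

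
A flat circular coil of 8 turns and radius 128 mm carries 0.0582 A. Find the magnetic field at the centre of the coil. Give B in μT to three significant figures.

For an N-turn flat coil, B = Nμ₀I/(2R) with R = 0.128 m.
B = 8 × 2.86×10⁻⁷ T = 2.29×10⁻⁶ T.

B ≈ 2.29 μT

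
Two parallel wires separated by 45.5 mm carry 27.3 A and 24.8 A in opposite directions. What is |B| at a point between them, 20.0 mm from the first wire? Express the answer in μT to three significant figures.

Each long wire gives B = μ₀I/(2πd). Distances are d₁ = 0.02 m and d₂ = 0.0255 m.
B₁ = 2.73×10⁻⁴ T, B₂ = 1.95×10⁻⁴ T.
Between antiparallel currents both contributions point the same way, so they add. B = B₁ + B₂ = 2.73×10⁻⁴ + 1.95×10⁻⁴ = 4.68×10⁻⁴ T.

B ≈ 468 μT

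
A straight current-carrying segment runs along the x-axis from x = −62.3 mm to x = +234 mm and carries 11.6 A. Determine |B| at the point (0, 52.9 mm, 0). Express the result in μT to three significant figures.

B ≈ 38.1 μT

For a finite straight segment, B = (μ₀I/4πd)(sinθ₁ + sinθ₂), where θ₁, θ₂ are the angles from the perpendicular to each end.
The perpendicular distance is d = 0.0529 m; the end-offsets along the wire are a = 0.0623 m and b = 0.234 m.
sinθ₁ = 0.0623/√(0.0623²+0.0529²) = 0.7623; sinθ₂ = 0.234/√(0.234²+0.0529²) = 0.9754.
B = (4π×10⁻⁷ × 11.6) / (4π × 0.0529) × (0.7623 + 0.9754) = 3.81×10⁻⁵ T.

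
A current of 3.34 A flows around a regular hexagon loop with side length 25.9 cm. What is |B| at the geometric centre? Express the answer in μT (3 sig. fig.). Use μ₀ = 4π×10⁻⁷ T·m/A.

Each side is a finite straight segment at perpendicular distance d = a/(2 tan(π/6)) = 0.2243 m from the centre, with end-angles ±π/6.
One side contributes B₁ = (μ₀I/4πd)·2 sin(π/6) = 1.49×10⁻⁶ T.
All 6 sides add in the same direction: B = 6 × 1.49×10⁻⁶ = 8.93×10⁻⁶ T.

B ≈ 8.93 μT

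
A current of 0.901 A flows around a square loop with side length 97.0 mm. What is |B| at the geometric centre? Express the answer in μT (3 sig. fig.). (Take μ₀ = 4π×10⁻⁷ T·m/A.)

B ≈ 10.5 μT

Each side is a finite straight segment at perpendicular distance d = a/(2 tan(π/4)) = 0.0485 m from the centre, with end-angles ±π/4.
One side contributes B₁ = (μ₀I/4πd)·2 sin(π/4) = 2.63×10⁻⁶ T.
All 4 sides add in the same direction: B = 4 × 2.63×10⁻⁶ = 1.05×10⁻⁵ T.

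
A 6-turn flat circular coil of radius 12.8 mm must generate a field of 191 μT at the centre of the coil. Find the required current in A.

For an N-turn coil, B = Nμ₀I/(2R) with R = 0.0128 m, so I = 2RB/(Nμ₀) = 2 × 0.0128 × 1.91×10⁻⁴ / (6 × 4π×10⁻⁷) = 0.649 A.

I ≈ 0.649 A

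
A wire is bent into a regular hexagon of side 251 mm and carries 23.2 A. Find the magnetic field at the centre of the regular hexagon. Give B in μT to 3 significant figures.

B ≈ 64.0 μT

Each side is a finite straight segment at perpendicular distance d = a/(2 tan(π/6)) = 0.2174 m from the centre, with end-angles ±π/6.
One side contributes B₁ = (μ₀I/4πd)·2 sin(π/6) = 1.07×10⁻⁵ T.
All 6 sides add in the same direction: B = 6 × 1.07×10⁻⁵ = 6.40×10⁻⁵ T.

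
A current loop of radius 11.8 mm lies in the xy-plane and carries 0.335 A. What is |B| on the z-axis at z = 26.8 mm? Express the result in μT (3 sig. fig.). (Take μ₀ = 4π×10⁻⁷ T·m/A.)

On the axis of a circular loop, B = μ₀IR² / [2(R²+z²)^(3/2)].
R² + z² = (0.0118)² + (0.0268)² = 0.0008575 m², and (R²+z²)^(3/2) = 2.51×10⁻⁵ m³.
B = (4π×10⁻⁷ × 0.335 × 0.0001392) / (2 × 2.51×10⁻⁵) = 1.17×10⁻⁶ T.

B ≈ 1.17 μT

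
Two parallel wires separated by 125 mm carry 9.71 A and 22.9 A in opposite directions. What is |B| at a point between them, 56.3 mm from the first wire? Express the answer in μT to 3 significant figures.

B ≈ 101 μT

Each long wire gives B = μ₀I/(2πd). Distances are d₁ = 0.0563 m and d₂ = 0.0687 m.
B₁ = 3.45×10⁻⁵ T, B₂ = 6.67×10⁻⁵ T.
Between antiparallel currents both contributions point the same way, so they add. B = B₁ + B₂ = 3.45×10⁻⁵ + 6.67×10⁻⁵ = 1.01×10⁻⁴ T.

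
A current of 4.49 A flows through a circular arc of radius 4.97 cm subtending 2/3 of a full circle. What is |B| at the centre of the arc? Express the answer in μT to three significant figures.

The Biot–Savart field of a circular arc at its centre is B = μ₀Iφ/(4πR), with φ = 4.189 rad.
B = (4π×10⁻⁷ × 4.49 × 4.189) / (4π × 0.0497) = 3.78×10⁻⁵ T.

B ≈ 37.8 μT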